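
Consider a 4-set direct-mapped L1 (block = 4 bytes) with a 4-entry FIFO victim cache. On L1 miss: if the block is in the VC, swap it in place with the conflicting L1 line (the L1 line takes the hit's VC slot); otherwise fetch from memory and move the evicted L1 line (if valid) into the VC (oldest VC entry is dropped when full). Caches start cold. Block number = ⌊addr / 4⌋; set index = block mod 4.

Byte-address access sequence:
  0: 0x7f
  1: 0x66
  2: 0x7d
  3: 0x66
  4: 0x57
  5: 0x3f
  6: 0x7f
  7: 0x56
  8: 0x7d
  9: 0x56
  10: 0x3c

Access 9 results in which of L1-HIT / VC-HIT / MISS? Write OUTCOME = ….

OUTCOME = L1-HIT

0: 0x7f (blk 31, set 3) → MISS  vc=[]
1: 0x66 (blk 25, set 1) → MISS  vc=[]
2: 0x7d (blk 31, set 3) → L1-HIT  vc=[]
3: 0x66 (blk 25, set 1) → L1-HIT  vc=[]
4: 0x57 (blk 21, set 1) → MISS  vc=[25]
5: 0x3f (blk 15, set 3) → MISS  vc=[25, 31]
6: 0x7f (blk 31, set 3) → VC-HIT  vc=[25, 15]
7: 0x56 (blk 21, set 1) → L1-HIT  vc=[25, 15]
8: 0x7d (blk 31, set 3) → L1-HIT  vc=[25, 15]
9: 0x56 (blk 21, set 1) → L1-HIT  vc=[25, 15]
10: 0x3c (blk 15, set 3) → VC-HIT  vc=[25, 31]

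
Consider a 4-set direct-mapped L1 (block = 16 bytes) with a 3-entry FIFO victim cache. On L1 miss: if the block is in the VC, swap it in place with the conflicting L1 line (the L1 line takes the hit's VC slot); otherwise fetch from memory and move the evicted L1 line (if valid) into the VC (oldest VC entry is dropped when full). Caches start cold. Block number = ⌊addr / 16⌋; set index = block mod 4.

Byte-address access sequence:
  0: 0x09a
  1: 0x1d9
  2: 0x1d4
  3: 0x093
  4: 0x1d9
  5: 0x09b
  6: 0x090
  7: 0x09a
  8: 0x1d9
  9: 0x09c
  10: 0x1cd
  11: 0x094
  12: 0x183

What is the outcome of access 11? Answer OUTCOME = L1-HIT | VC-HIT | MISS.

0: 0x9a (blk 9, set 1) → MISS  vc=[]
1: 0x1d9 (blk 29, set 1) → MISS  vc=[9]
2: 0x1d4 (blk 29, set 1) → L1-HIT  vc=[9]
3: 0x93 (blk 9, set 1) → VC-HIT  vc=[29]
4: 0x1d9 (blk 29, set 1) → VC-HIT  vc=[9]
5: 0x9b (blk 9, set 1) → VC-HIT  vc=[29]
6: 0x90 (blk 9, set 1) → L1-HIT  vc=[29]
7: 0x9a (blk 9, set 1) → L1-HIT  vc=[29]
8: 0x1d9 (blk 29, set 1) → VC-HIT  vc=[9]
9: 0x9c (blk 9, set 1) → VC-HIT  vc=[29]
10: 0x1cd (blk 28, set 0) → MISS  vc=[29]
11: 0x94 (blk 9, set 1) → L1-HIT  vc=[29]
12: 0x183 (blk 24, set 0) → MISS  vc=[29, 28]

OUTCOME = L1-HIT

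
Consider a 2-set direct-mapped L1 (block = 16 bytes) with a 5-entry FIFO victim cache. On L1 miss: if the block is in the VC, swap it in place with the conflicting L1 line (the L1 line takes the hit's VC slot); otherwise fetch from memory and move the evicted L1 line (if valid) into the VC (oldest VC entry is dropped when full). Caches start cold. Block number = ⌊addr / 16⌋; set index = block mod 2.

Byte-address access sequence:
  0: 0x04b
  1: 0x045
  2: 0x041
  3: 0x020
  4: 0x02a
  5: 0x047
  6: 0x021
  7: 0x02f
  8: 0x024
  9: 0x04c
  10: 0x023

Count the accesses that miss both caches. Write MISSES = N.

MISSES = 2

#0 0x4b→b4/s0 MISS; vc=[]
#1 0x45→b4/s0 L1-HIT; vc=[]
#2 0x41→b4/s0 L1-HIT; vc=[]
#3 0x20→b2/s0 MISS; vc=[4]
#4 0x2a→b2/s0 L1-HIT; vc=[4]
#5 0x47→b4/s0 VC-HIT; vc=[2]
#6 0x21→b2/s0 VC-HIT; vc=[4]
#7 0x2f→b2/s0 L1-HIT; vc=[4]
#8 0x24→b2/s0 L1-HIT; vc=[4]
#9 0x4c→b4/s0 VC-HIT; vc=[2]
#10 0x23→b2/s0 VC-HIT; vc=[4]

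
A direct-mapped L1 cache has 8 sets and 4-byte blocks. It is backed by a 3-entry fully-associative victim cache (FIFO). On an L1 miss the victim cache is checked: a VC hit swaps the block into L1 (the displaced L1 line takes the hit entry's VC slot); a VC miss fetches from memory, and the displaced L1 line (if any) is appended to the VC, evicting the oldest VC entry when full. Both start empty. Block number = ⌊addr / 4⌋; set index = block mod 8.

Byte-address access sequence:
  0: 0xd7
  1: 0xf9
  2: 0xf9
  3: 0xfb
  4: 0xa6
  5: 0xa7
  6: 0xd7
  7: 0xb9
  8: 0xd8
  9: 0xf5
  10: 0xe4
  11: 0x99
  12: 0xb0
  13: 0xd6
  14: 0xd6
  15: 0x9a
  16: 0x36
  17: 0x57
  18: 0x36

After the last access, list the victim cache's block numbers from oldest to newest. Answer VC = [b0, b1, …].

VC = [54, 53, 21]

  [0] addr=0xd7 blk=53 s=5: MISS | VC []
  [1] addr=0xf9 blk=62 s=6: MISS | VC []
  [2] addr=0xf9 blk=62 s=6: L1-HIT | VC []
  [3] addr=0xfb blk=62 s=6: L1-HIT | VC []
  [4] addr=0xa6 blk=41 s=1: MISS | VC []
  [5] addr=0xa7 blk=41 s=1: L1-HIT | VC []
  [6] addr=0xd7 blk=53 s=5: L1-HIT | VC []
  [7] addr=0xb9 blk=46 s=6: MISS | VC [62]
  [8] addr=0xd8 blk=54 s=6: MISS | VC [62, 46]
  [9] addr=0xf5 blk=61 s=5: MISS | VC [62, 46, 53]
  [10] addr=0xe4 blk=57 s=1: MISS | VC [46, 53, 41]
  [11] addr=0x99 blk=38 s=6: MISS | VC [53, 41, 54]
  [12] addr=0xb0 blk=44 s=4: MISS | VC [53, 41, 54]
  [13] addr=0xd6 blk=53 s=5: VC-HIT | VC [61, 41, 54]
  [14] addr=0xd6 blk=53 s=5: L1-HIT | VC [61, 41, 54]
  [15] addr=0x9a blk=38 s=6: L1-HIT | VC [61, 41, 54]
  [16] addr=0x36 blk=13 s=5: MISS | VC [41, 54, 53]
  [17] addr=0x57 blk=21 s=5: MISS | VC [54, 53, 13]
  [18] addr=0x36 blk=13 s=5: VC-HIT | VC [54, 53, 21]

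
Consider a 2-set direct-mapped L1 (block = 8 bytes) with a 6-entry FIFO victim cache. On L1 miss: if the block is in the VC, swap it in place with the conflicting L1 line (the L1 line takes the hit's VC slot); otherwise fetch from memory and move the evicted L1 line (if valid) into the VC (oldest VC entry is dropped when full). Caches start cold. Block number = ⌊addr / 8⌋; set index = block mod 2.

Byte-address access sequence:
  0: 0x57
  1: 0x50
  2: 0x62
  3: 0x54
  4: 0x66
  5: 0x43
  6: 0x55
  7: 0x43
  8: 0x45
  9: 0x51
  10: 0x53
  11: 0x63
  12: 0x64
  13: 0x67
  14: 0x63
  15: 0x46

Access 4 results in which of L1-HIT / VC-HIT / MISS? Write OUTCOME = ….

OUTCOME = VC-HIT

  [0] addr=0x57 blk=10 s=0: MISS | VC []
  [1] addr=0x50 blk=10 s=0: L1-HIT | VC []
  [2] addr=0x62 blk=12 s=0: MISS | VC [10]
  [3] addr=0x54 blk=10 s=0: VC-HIT | VC [12]
  [4] addr=0x66 blk=12 s=0: VC-HIT | VC [10]
  [5] addr=0x43 blk=8 s=0: MISS | VC [10, 12]
  [6] addr=0x55 blk=10 s=0: VC-HIT | VC [8, 12]
  [7] addr=0x43 blk=8 s=0: VC-HIT | VC [10, 12]
  [8] addr=0x45 blk=8 s=0: L1-HIT | VC [10, 12]
  [9] addr=0x51 blk=10 s=0: VC-HIT | VC [8, 12]
  [10] addr=0x53 blk=10 s=0: L1-HIT | VC [8, 12]
  [11] addr=0x63 blk=12 s=0: VC-HIT | VC [8, 10]
  [12] addr=0x64 blk=12 s=0: L1-HIT | VC [8, 10]
  [13] addr=0x67 blk=12 s=0: L1-HIT | VC [8, 10]
  [14] addr=0x63 blk=12 s=0: L1-HIT | VC [8, 10]
  [15] addr=0x46 blk=8 s=0: VC-HIT | VC [12, 10]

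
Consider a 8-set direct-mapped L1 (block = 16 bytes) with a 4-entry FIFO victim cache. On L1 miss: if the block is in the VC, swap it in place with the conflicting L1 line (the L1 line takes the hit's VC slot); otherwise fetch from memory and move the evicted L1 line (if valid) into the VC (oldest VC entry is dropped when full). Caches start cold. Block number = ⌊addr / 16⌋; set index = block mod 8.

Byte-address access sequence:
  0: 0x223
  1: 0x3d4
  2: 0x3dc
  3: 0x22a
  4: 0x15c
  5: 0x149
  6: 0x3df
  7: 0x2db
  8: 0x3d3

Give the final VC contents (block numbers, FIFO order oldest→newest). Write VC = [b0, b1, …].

VC = [21, 45]

#0 0x223→b34/s2 MISS; vc=[]
#1 0x3d4→b61/s5 MISS; vc=[]
#2 0x3dc→b61/s5 L1-HIT; vc=[]
#3 0x22a→b34/s2 L1-HIT; vc=[]
#4 0x15c→b21/s5 MISS; vc=[61]
#5 0x149→b20/s4 MISS; vc=[61]
#6 0x3df→b61/s5 VC-HIT; vc=[21]
#7 0x2db→b45/s5 MISS; vc=[21,61]
#8 0x3d3→b61/s5 VC-HIT; vc=[21,45]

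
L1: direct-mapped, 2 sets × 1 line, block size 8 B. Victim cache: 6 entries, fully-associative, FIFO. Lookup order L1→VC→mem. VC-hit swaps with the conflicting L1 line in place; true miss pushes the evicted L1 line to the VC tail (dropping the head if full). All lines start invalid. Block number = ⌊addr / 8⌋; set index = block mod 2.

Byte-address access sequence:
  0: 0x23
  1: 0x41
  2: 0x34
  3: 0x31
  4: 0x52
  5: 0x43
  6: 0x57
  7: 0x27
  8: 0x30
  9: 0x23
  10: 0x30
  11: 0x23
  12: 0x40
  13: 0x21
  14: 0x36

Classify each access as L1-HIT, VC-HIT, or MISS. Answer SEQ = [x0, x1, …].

#0 0x23→b4/s0 MISS; vc=[]
#1 0x41→b8/s0 MISS; vc=[4]
#2 0x34→b6/s0 MISS; vc=[4,8]
#3 0x31→b6/s0 L1-HIT; vc=[4,8]
#4 0x52→b10/s0 MISS; vc=[4,8,6]
#5 0x43→b8/s0 VC-HIT; vc=[4,10,6]
#6 0x57→b10/s0 VC-HIT; vc=[4,8,6]
#7 0x27→b4/s0 VC-HIT; vc=[10,8,6]
#8 0x30→b6/s0 VC-HIT; vc=[10,8,4]
#9 0x23→b4/s0 VC-HIT; vc=[10,8,6]
#10 0x30→b6/s0 VC-HIT; vc=[10,8,4]
#11 0x23→b4/s0 VC-HIT; vc=[10,8,6]
#12 0x40→b8/s0 VC-HIT; vc=[10,4,6]
#13 0x21→b4/s0 VC-HIT; vc=[10,8,6]
#14 0x36→b6/s0 VC-HIT; vc=[10,8,4]

SEQ = [MISS, MISS, MISS, L1-HIT, MISS, VC-HIT, VC-HIT, VC-HIT, VC-HIT, VC-HIT, VC-HIT, VC-HIT, VC-HIT, VC-HIT, VC-HIT]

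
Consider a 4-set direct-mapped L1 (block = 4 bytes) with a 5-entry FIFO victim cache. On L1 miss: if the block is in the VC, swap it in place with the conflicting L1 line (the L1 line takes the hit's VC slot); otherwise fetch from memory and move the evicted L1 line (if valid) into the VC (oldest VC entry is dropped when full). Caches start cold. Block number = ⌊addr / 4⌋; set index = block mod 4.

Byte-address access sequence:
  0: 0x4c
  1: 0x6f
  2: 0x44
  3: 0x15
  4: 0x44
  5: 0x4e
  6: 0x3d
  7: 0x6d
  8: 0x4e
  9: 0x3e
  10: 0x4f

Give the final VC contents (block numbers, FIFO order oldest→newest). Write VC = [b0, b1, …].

#0 0x4c→b19/s3 MISS; vc=[]
#1 0x6f→b27/s3 MISS; vc=[19]
#2 0x44→b17/s1 MISS; vc=[19]
#3 0x15→b5/s1 MISS; vc=[19,17]
#4 0x44→b17/s1 VC-HIT; vc=[19,5]
#5 0x4e→b19/s3 VC-HIT; vc=[27,5]
#6 0x3d→b15/s3 MISS; vc=[27,5,19]
#7 0x6d→b27/s3 VC-HIT; vc=[15,5,19]
#8 0x4e→b19/s3 VC-HIT; vc=[15,5,27]
#9 0x3e→b15/s3 VC-HIT; vc=[19,5,27]
#10 0x4f→b19/s3 VC-HIT; vc=[15,5,27]

VC = [15, 5, 27]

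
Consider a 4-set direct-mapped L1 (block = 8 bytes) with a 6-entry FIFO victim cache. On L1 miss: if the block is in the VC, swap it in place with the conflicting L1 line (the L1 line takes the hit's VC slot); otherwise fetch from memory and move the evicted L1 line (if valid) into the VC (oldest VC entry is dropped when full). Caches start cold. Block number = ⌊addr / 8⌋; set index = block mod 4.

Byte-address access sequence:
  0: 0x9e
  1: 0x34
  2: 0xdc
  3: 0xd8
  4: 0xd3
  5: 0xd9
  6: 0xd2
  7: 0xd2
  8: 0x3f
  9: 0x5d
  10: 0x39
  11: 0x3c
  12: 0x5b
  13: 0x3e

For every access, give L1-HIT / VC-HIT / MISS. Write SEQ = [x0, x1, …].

#0 0x9e→b19/s3 MISS; vc=[]
#1 0x34→b6/s2 MISS; vc=[]
#2 0xdc→b27/s3 MISS; vc=[19]
#3 0xd8→b27/s3 L1-HIT; vc=[19]
#4 0xd3→b26/s2 MISS; vc=[19,6]
#5 0xd9→b27/s3 L1-HIT; vc=[19,6]
#6 0xd2→b26/s2 L1-HIT; vc=[19,6]
#7 0xd2→b26/s2 L1-HIT; vc=[19,6]
#8 0x3f→b7/s3 MISS; vc=[19,6,27]
#9 0x5d→b11/s3 MISS; vc=[19,6,27,7]
#10 0x39→b7/s3 VC-HIT; vc=[19,6,27,11]
#11 0x3c→b7/s3 L1-HIT; vc=[19,6,27,11]
#12 0x5b→b11/s3 VC-HIT; vc=[19,6,27,7]
#13 0x3e→b7/s3 VC-HIT; vc=[19,6,27,11]

SEQ = [MISS, MISS, MISS, L1-HIT, MISS, L1-HIT, L1-HIT, L1-HIT, MISS, MISS, VC-HIT, L1-HIT, VC-HIT, VC-HIT]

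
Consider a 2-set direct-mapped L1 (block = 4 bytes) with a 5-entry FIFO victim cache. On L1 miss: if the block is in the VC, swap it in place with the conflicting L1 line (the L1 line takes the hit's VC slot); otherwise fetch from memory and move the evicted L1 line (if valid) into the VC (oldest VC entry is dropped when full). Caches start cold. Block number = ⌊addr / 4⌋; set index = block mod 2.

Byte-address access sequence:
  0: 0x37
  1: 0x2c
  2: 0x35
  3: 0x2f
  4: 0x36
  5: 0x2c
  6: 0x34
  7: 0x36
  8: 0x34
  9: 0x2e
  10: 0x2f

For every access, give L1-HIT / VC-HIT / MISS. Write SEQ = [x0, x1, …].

  [0] addr=0x37 blk=13 s=1: MISS | VC []
  [1] addr=0x2c blk=11 s=1: MISS | VC [13]
  [2] addr=0x35 blk=13 s=1: VC-HIT | VC [11]
  [3] addr=0x2f blk=11 s=1: VC-HIT | VC [13]
  [4] addr=0x36 blk=13 s=1: VC-HIT | VC [11]
  [5] addr=0x2c blk=11 s=1: VC-HIT | VC [13]
  [6] addr=0x34 blk=13 s=1: VC-HIT | VC [11]
  [7] addr=0x36 blk=13 s=1: L1-HIT | VC [11]
  [8] addr=0x34 blk=13 s=1: L1-HIT | VC [11]
  [9] addr=0x2e blk=11 s=1: VC-HIT | VC [13]
  [10] addr=0x2f blk=11 s=1: L1-HIT | VC [13]

SEQ = [MISS, MISS, VC-HIT, VC-HIT, VC-HIT, VC-HIT, VC-HIT, L1-HIT, L1-HIT, VC-HIT, L1-HIT]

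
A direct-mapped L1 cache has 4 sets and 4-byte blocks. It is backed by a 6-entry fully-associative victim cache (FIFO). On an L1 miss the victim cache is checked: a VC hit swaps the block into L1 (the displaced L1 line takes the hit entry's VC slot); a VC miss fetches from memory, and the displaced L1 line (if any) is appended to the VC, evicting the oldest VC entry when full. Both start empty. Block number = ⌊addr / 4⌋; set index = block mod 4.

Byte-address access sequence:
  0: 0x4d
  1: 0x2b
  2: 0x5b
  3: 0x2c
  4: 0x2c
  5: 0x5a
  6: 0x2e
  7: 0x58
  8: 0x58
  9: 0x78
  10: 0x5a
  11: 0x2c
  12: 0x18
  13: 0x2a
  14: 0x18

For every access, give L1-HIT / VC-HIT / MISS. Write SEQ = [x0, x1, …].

#0 0x4d→b19/s3 MISS; vc=[]
#1 0x2b→b10/s2 MISS; vc=[]
#2 0x5b→b22/s2 MISS; vc=[10]
#3 0x2c→b11/s3 MISS; vc=[10,19]
#4 0x2c→b11/s3 L1-HIT; vc=[10,19]
#5 0x5a→b22/s2 L1-HIT; vc=[10,19]
#6 0x2e→b11/s3 L1-HIT; vc=[10,19]
#7 0x58→b22/s2 L1-HIT; vc=[10,19]
#8 0x58→b22/s2 L1-HIT; vc=[10,19]
#9 0x78→b30/s2 MISS; vc=[10,19,22]
#10 0x5a→b22/s2 VC-HIT; vc=[10,19,30]
#11 0x2c→b11/s3 L1-HIT; vc=[10,19,30]
#12 0x18→b6/s2 MISS; vc=[10,19,30,22]
#13 0x2a→b10/s2 VC-HIT; vc=[6,19,30,22]
#14 0x18→b6/s2 VC-HIT; vc=[10,19,30,22]

SEQ = [MISS, MISS, MISS, MISS, L1-HIT, L1-HIT, L1-HIT, L1-HIT, L1-HIT, MISS, VC-HIT, L1-HIT, MISS, VC-HIT, VC-HIT]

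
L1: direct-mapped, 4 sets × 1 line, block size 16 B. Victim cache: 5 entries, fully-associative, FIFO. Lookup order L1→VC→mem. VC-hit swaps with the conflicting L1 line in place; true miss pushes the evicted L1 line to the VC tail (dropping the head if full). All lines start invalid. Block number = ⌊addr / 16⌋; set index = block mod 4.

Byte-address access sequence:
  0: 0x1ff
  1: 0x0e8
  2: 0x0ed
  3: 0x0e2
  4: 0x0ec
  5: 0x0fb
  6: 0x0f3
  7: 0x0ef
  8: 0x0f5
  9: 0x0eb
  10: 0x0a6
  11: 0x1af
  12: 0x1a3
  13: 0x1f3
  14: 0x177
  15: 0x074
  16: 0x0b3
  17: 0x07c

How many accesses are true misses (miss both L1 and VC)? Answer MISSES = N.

  [0] addr=0x1ff blk=31 s=3: MISS | VC []
  [1] addr=0xe8 blk=14 s=2: MISS | VC []
  [2] addr=0xed blk=14 s=2: L1-HIT | VC []
  [3] addr=0xe2 blk=14 s=2: L1-HIT | VC []
  [4] addr=0xec blk=14 s=2: L1-HIT | VC []
  [5] addr=0xfb blk=15 s=3: MISS | VC [31]
  [6] addr=0xf3 blk=15 s=3: L1-HIT | VC [31]
  [7] addr=0xef blk=14 s=2: L1-HIT | VC [31]
  [8] addr=0xf5 blk=15 s=3: L1-HIT | VC [31]
  [9] addr=0xeb blk=14 s=2: L1-HIT | VC [31]
  [10] addr=0xa6 blk=10 s=2: MISS | VC [31, 14]
  [11] addr=0x1af blk=26 s=2: MISS | VC [31, 14, 10]
  [12] addr=0x1a3 blk=26 s=2: L1-HIT | VC [31, 14, 10]
  [13] addr=0x1f3 blk=31 s=3: VC-HIT | VC [15, 14, 10]
  [14] addr=0x177 blk=23 s=3: MISS | VC [15, 14, 10, 31]
  [15] addr=0x74 blk=7 s=3: MISS | VC [15, 14, 10, 31, 23]
  [16] addr=0xb3 blk=11 s=3: MISS | VC [14, 10, 31, 23, 7]
  [17] addr=0x7c blk=7 s=3: VC-HIT | VC [14, 10, 31, 23, 11]

MISSES = 8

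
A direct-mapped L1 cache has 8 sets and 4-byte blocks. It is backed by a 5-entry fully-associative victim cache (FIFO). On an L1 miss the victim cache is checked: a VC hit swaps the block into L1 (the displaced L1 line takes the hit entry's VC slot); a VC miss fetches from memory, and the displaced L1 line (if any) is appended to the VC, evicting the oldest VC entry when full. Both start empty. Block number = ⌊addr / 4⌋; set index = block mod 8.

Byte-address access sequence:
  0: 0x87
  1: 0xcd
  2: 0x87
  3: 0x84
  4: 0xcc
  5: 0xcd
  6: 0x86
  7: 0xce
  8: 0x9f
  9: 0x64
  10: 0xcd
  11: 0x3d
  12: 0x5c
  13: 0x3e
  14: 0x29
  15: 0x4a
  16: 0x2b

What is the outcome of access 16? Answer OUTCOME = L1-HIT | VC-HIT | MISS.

  [0] addr=0x87 blk=33 s=1: MISS | VC []
  [1] addr=0xcd blk=51 s=3: MISS | VC []
  [2] addr=0x87 blk=33 s=1: L1-HIT | VC []
  [3] addr=0x84 blk=33 s=1: L1-HIT | VC []
  [4] addr=0xcc blk=51 s=3: L1-HIT | VC []
  [5] addr=0xcd blk=51 s=3: L1-HIT | VC []
  [6] addr=0x86 blk=33 s=1: L1-HIT | VC []
  [7] addr=0xce blk=51 s=3: L1-HIT | VC []
  [8] addr=0x9f blk=39 s=7: MISS | VC []
  [9] addr=0x64 blk=25 s=1: MISS | VC [33]
  [10] addr=0xcd blk=51 s=3: L1-HIT | VC [33]
  [11] addr=0x3d blk=15 s=7: MISS | VC [33, 39]
  [12] addr=0x5c blk=23 s=7: MISS | VC [33, 39, 15]
  [13] addr=0x3e blk=15 s=7: VC-HIT | VC [33, 39, 23]
  [14] addr=0x29 blk=10 s=2: MISS | VC [33, 39, 23]
  [15] addr=0x4a blk=18 s=2: MISS | VC [33, 39, 23, 10]
  [16] addr=0x2b blk=10 s=2: VC-HIT | VC [33, 39, 23, 18]

OUTCOME = VC-HIT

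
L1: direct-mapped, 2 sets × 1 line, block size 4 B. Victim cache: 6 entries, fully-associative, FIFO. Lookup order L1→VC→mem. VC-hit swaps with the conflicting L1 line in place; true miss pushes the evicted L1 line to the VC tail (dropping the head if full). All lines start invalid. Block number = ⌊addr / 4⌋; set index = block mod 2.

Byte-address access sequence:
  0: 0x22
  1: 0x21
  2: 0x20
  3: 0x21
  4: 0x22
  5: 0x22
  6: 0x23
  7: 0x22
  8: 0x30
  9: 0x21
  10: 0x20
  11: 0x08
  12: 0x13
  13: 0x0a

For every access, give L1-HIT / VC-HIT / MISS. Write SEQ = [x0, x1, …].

SEQ = [MISS, L1-HIT, L1-HIT, L1-HIT, L1-HIT, L1-HIT, L1-HIT, L1-HIT, MISS, VC-HIT, L1-HIT, MISS, MISS, VC-HIT]

  [0] addr=0x22 blk=8 s=0: MISS | VC []
  [1] addr=0x21 blk=8 s=0: L1-HIT | VC []
  [2] addr=0x20 blk=8 s=0: L1-HIT | VC []
  [3] addr=0x21 blk=8 s=0: L1-HIT | VC []
  [4] addr=0x22 blk=8 s=0: L1-HIT | VC []
  [5] addr=0x22 blk=8 s=0: L1-HIT | VC []
  [6] addr=0x23 blk=8 s=0: L1-HIT | VC []
  [7] addr=0x22 blk=8 s=0: L1-HIT | VC []
  [8] addr=0x30 blk=12 s=0: MISS | VC [8]
  [9] addr=0x21 blk=8 s=0: VC-HIT | VC [12]
  [10] addr=0x20 blk=8 s=0: L1-HIT | VC [12]
  [11] addr=0x8 blk=2 s=0: MISS | VC [12, 8]
  [12] addr=0x13 blk=4 s=0: MISS | VC [12, 8, 2]
  [13] addr=0xa blk=2 s=0: VC-HIT | VC [12, 8, 4]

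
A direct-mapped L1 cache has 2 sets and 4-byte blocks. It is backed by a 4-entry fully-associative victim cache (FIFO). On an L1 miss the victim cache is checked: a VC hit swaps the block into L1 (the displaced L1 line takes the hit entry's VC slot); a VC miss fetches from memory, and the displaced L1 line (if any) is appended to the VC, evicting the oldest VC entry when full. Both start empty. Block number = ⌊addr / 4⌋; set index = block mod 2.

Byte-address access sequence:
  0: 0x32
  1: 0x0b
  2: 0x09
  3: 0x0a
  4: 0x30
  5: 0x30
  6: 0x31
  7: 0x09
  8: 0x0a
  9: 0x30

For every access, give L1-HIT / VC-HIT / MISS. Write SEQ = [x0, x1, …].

SEQ = [MISS, MISS, L1-HIT, L1-HIT, VC-HIT, L1-HIT, L1-HIT, VC-HIT, L1-HIT, VC-HIT]

  [0] addr=0x32 blk=12 s=0: MISS | VC []
  [1] addr=0xb blk=2 s=0: MISS | VC [12]
  [2] addr=0x9 blk=2 s=0: L1-HIT | VC [12]
  [3] addr=0xa blk=2 s=0: L1-HIT | VC [12]
  [4] addr=0x30 blk=12 s=0: VC-HIT | VC [2]
  [5] addr=0x30 blk=12 s=0: L1-HIT | VC [2]
  [6] addr=0x31 blk=12 s=0: L1-HIT | VC [2]
  [7] addr=0x9 blk=2 s=0: VC-HIT | VC [12]
  [8] addr=0xa blk=2 s=0: L1-HIT | VC [12]
  [9] addr=0x30 blk=12 s=0: VC-HIT | VC [2]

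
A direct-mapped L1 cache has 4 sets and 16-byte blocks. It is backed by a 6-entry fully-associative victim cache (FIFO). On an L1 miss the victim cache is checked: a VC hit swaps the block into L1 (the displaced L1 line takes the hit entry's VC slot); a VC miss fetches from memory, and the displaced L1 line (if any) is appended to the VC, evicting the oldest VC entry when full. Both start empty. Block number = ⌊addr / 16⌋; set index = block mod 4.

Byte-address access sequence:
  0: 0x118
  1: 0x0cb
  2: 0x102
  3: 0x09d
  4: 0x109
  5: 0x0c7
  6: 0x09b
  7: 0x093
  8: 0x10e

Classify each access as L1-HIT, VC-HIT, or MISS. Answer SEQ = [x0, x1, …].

SEQ = [MISS, MISS, MISS, MISS, L1-HIT, VC-HIT, L1-HIT, L1-HIT, VC-HIT]

#0 0x118→b17/s1 MISS; vc=[]
#1 0xcb→b12/s0 MISS; vc=[]
#2 0x102→b16/s0 MISS; vc=[12]
#3 0x9d→b9/s1 MISS; vc=[12,17]
#4 0x109→b16/s0 L1-HIT; vc=[12,17]
#5 0xc7→b12/s0 VC-HIT; vc=[16,17]
#6 0x9b→b9/s1 L1-HIT; vc=[16,17]
#7 0x93→b9/s1 L1-HIT; vc=[16,17]
#8 0x10e→b16/s0 VC-HIT; vc=[12,17]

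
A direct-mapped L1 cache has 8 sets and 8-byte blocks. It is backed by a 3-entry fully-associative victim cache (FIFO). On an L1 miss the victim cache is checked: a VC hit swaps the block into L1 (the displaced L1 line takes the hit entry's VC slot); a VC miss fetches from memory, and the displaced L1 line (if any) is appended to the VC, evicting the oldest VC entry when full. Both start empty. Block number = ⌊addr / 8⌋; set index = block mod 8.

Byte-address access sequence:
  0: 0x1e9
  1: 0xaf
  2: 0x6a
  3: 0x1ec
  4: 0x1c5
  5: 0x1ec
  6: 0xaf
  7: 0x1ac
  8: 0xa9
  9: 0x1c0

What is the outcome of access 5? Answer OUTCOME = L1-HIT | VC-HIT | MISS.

  [0] addr=0x1e9 blk=61 s=5: MISS | VC []
  [1] addr=0xaf blk=21 s=5: MISS | VC [61]
  [2] addr=0x6a blk=13 s=5: MISS | VC [61, 21]
  [3] addr=0x1ec blk=61 s=5: VC-HIT | VC [13, 21]
  [4] addr=0x1c5 blk=56 s=0: MISS | VC [13, 21]
  [5] addr=0x1ec blk=61 s=5: L1-HIT | VC [13, 21]
  [6] addr=0xaf blk=21 s=5: VC-HIT | VC [13, 61]
  [7] addr=0x1ac blk=53 s=5: MISS | VC [13, 61, 21]
  [8] addr=0xa9 blk=21 s=5: VC-HIT | VC [13, 61, 53]
  [9] addr=0x1c0 blk=56 s=0: L1-HIT | VC [13, 61, 53]

OUTCOME = L1-HIT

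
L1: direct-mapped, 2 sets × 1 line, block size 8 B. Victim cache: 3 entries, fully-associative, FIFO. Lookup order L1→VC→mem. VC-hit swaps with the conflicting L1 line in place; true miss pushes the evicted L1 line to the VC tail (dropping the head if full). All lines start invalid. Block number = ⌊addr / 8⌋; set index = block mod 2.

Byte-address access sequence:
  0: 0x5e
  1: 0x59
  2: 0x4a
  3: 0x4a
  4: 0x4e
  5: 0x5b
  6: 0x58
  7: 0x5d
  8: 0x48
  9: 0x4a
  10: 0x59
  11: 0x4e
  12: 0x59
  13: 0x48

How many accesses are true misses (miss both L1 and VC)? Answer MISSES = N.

MISSES = 2

0: 0x5e (blk 11, set 1) → MISS  vc=[]
1: 0x59 (blk 11, set 1) → L1-HIT  vc=[]
2: 0x4a (blk 9, set 1) → MISS  vc=[11]
3: 0x4a (blk 9, set 1) → L1-HIT  vc=[11]
4: 0x4e (blk 9, set 1) → L1-HIT  vc=[11]
5: 0x5b (blk 11, set 1) → VC-HIT  vc=[9]
6: 0x58 (blk 11, set 1) → L1-HIT  vc=[9]
7: 0x5d (blk 11, set 1) → L1-HIT  vc=[9]
8: 0x48 (blk 9, set 1) → VC-HIT  vc=[11]
9: 0x4a (blk 9, set 1) → L1-HIT  vc=[11]
10: 0x59 (blk 11, set 1) → VC-HIT  vc=[9]
11: 0x4e (blk 9, set 1) → VC-HIT  vc=[11]
12: 0x59 (blk 11, set 1) → VC-HIT  vc=[9]
13: 0x48 (blk 9, set 1) → VC-HIT  vc=[11]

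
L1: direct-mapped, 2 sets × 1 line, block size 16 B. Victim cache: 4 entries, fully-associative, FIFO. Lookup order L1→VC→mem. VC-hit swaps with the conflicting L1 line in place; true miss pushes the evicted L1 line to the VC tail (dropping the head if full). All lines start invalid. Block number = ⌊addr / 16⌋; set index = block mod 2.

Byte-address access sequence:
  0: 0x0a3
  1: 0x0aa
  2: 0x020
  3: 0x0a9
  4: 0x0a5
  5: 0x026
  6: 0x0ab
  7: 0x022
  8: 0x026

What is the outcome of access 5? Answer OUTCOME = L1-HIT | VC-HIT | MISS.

0: 0xa3 (blk 10, set 0) → MISS  vc=[]
1: 0xaa (blk 10, set 0) → L1-HIT  vc=[]
2: 0x20 (blk 2, set 0) → MISS  vc=[10]
3: 0xa9 (blk 10, set 0) → VC-HIT  vc=[2]
4: 0xa5 (blk 10, set 0) → L1-HIT  vc=[2]
5: 0x26 (blk 2, set 0) → VC-HIT  vc=[10]
6: 0xab (blk 10, set 0) → VC-HIT  vc=[2]
7: 0x22 (blk 2, set 0) → VC-HIT  vc=[10]
8: 0x26 (blk 2, set 0) → L1-HIT  vc=[10]

OUTCOME = VC-HIT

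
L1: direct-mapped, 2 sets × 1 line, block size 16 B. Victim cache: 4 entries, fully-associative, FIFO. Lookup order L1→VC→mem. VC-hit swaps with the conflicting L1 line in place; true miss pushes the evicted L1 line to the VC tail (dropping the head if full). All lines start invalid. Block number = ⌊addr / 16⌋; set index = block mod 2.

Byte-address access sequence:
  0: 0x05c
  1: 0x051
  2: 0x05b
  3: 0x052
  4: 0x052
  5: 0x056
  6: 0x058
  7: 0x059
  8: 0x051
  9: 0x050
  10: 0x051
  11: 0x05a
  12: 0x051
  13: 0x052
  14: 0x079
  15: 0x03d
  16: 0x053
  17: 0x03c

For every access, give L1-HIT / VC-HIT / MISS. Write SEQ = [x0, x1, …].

SEQ = [MISS, L1-HIT, L1-HIT, L1-HIT, L1-HIT, L1-HIT, L1-HIT, L1-HIT, L1-HIT, L1-HIT, L1-HIT, L1-HIT, L1-HIT, L1-HIT, MISS, MISS, VC-HIT, VC-HIT]

0: 0x5c (blk 5, set 1) → MISS  vc=[]
1: 0x51 (blk 5, set 1) → L1-HIT  vc=[]
2: 0x5b (blk 5, set 1) → L1-HIT  vc=[]
3: 0x52 (blk 5, set 1) → L1-HIT  vc=[]
4: 0x52 (blk 5, set 1) → L1-HIT  vc=[]
5: 0x56 (blk 5, set 1) → L1-HIT  vc=[]
6: 0x58 (blk 5, set 1) → L1-HIT  vc=[]
7: 0x59 (blk 5, set 1) → L1-HIT  vc=[]
8: 0x51 (blk 5, set 1) → L1-HIT  vc=[]
9: 0x50 (blk 5, set 1) → L1-HIT  vc=[]
10: 0x51 (blk 5, set 1) → L1-HIT  vc=[]
11: 0x5a (blk 5, set 1) → L1-HIT  vc=[]
12: 0x51 (blk 5, set 1) → L1-HIT  vc=[]
13: 0x52 (blk 5, set 1) → L1-HIT  vc=[]
14: 0x79 (blk 7, set 1) → MISS  vc=[5]
15: 0x3d (blk 3, set 1) → MISS  vc=[5, 7]
16: 0x53 (blk 5, set 1) → VC-HIT  vc=[3, 7]
17: 0x3c (blk 3, set 1) → VC-HIT  vc=[5, 7]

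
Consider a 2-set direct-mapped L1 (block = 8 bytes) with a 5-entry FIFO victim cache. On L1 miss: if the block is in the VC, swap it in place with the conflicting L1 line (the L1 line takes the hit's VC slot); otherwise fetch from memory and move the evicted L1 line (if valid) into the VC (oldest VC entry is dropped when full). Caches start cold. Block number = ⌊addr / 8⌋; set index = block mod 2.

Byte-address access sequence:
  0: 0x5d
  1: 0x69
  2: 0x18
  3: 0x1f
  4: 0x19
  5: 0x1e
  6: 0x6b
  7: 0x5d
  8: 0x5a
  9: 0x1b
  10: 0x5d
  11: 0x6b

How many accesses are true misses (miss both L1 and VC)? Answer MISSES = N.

#0 0x5d→b11/s1 MISS; vc=[]
#1 0x69→b13/s1 MISS; vc=[11]
#2 0x18→b3/s1 MISS; vc=[11,13]
#3 0x1f→b3/s1 L1-HIT; vc=[11,13]
#4 0x19→b3/s1 L1-HIT; vc=[11,13]
#5 0x1e→b3/s1 L1-HIT; vc=[11,13]
#6 0x6b→b13/s1 VC-HIT; vc=[11,3]
#7 0x5d→b11/s1 VC-HIT; vc=[13,3]
#8 0x5a→b11/s1 L1-HIT; vc=[13,3]
#9 0x1b→b3/s1 VC-HIT; vc=[13,11]
#10 0x5d→b11/s1 VC-HIT; vc=[13,3]
#11 0x6b→b13/s1 VC-HIT; vc=[11,3]

MISSES = 3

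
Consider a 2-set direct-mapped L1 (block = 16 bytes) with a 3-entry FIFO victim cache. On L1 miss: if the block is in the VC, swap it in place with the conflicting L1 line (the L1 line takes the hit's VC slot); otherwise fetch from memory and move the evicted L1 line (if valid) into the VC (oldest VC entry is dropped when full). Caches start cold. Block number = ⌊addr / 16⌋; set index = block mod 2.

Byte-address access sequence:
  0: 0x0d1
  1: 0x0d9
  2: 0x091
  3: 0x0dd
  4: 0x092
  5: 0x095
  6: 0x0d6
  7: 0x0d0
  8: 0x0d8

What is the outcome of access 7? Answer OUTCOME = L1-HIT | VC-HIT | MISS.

OUTCOME = L1-HIT

0: 0xd1 (blk 13, set 1) → MISS  vc=[]
1: 0xd9 (blk 13, set 1) → L1-HIT  vc=[]
2: 0x91 (blk 9, set 1) → MISS  vc=[13]
3: 0xdd (blk 13, set 1) → VC-HIT  vc=[9]
4: 0x92 (blk 9, set 1) → VC-HIT  vc=[13]
5: 0x95 (blk 9, set 1) → L1-HIT  vc=[13]
6: 0xd6 (blk 13, set 1) → VC-HIT  vc=[9]
7: 0xd0 (blk 13, set 1) → L1-HIT  vc=[9]
8: 0xd8 (blk 13, set 1) → L1-HIT  vc=[9]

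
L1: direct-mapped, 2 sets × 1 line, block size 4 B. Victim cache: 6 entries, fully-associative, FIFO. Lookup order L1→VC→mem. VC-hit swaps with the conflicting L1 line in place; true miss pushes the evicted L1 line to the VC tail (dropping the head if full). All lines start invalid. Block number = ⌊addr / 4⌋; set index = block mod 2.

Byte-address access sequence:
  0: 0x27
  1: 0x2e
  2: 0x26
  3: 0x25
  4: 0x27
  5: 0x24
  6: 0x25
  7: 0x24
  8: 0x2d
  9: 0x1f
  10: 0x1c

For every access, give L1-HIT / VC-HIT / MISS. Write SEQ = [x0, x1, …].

SEQ = [MISS, MISS, VC-HIT, L1-HIT, L1-HIT, L1-HIT, L1-HIT, L1-HIT, VC-HIT, MISS, L1-HIT]

  [0] addr=0x27 blk=9 s=1: MISS | VC []
  [1] addr=0x2e blk=11 s=1: MISS | VC [9]
  [2] addr=0x26 blk=9 s=1: VC-HIT | VC [11]
  [3] addr=0x25 blk=9 s=1: L1-HIT | VC [11]
  [4] addr=0x27 blk=9 s=1: L1-HIT | VC [11]
  [5] addr=0x24 blk=9 s=1: L1-HIT | VC [11]
  [6] addr=0x25 blk=9 s=1: L1-HIT | VC [11]
  [7] addr=0x24 blk=9 s=1: L1-HIT | VC [11]
  [8] addr=0x2d blk=11 s=1: VC-HIT | VC [9]
  [9] addr=0x1f blk=7 s=1: MISS | VC [9, 11]
  [10] addr=0x1c blk=7 s=1: L1-HIT | VC [9, 11]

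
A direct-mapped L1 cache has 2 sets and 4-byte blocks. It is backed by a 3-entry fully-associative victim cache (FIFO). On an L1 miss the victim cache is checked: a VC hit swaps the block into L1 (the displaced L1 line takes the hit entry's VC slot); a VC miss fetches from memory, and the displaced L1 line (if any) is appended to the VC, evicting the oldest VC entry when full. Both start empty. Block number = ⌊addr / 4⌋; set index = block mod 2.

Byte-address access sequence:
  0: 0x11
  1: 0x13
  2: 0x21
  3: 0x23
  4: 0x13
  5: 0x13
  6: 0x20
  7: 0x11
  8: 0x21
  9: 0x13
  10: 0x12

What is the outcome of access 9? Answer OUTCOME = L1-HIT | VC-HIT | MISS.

OUTCOME = VC-HIT

#0 0x11→b4/s0 MISS; vc=[]
#1 0x13→b4/s0 L1-HIT; vc=[]
#2 0x21→b8/s0 MISS; vc=[4]
#3 0x23→b8/s0 L1-HIT; vc=[4]
#4 0x13→b4/s0 VC-HIT; vc=[8]
#5 0x13→b4/s0 L1-HIT; vc=[8]
#6 0x20→b8/s0 VC-HIT; vc=[4]
#7 0x11→b4/s0 VC-HIT; vc=[8]
#8 0x21→b8/s0 VC-HIT; vc=[4]
#9 0x13→b4/s0 VC-HIT; vc=[8]
#10 0x12→b4/s0 L1-HIT; vc=[8]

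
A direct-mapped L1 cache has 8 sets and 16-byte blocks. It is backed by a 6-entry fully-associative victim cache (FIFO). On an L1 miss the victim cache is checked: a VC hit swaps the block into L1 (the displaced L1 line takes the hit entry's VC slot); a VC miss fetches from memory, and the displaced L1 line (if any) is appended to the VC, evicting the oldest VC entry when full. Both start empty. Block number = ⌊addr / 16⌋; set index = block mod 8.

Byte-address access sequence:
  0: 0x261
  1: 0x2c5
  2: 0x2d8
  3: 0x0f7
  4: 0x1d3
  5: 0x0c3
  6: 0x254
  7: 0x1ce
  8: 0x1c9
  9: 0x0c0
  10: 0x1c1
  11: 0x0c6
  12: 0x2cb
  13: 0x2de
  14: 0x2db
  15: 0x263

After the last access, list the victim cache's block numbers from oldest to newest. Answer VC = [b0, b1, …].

VC = [37, 12, 29, 28]

0: 0x261 (blk 38, set 6) → MISS  vc=[]
1: 0x2c5 (blk 44, set 4) → MISS  vc=[]
2: 0x2d8 (blk 45, set 5) → MISS  vc=[]
3: 0xf7 (blk 15, set 7) → MISS  vc=[]
4: 0x1d3 (blk 29, set 5) → MISS  vc=[45]
5: 0xc3 (blk 12, set 4) → MISS  vc=[45, 44]
6: 0x254 (blk 37, set 5) → MISS  vc=[45, 44, 29]
7: 0x1ce (blk 28, set 4) → MISS  vc=[45, 44, 29, 12]
8: 0x1c9 (blk 28, set 4) → L1-HIT  vc=[45, 44, 29, 12]
9: 0xc0 (blk 12, set 4) → VC-HIT  vc=[45, 44, 29, 28]
10: 0x1c1 (blk 28, set 4) → VC-HIT  vc=[45, 44, 29, 12]
11: 0xc6 (blk 12, set 4) → VC-HIT  vc=[45, 44, 29, 28]
12: 0x2cb (blk 44, set 4) → VC-HIT  vc=[45, 12, 29, 28]
13: 0x2de (blk 45, set 5) → VC-HIT  vc=[37, 12, 29, 28]
14: 0x2db (blk 45, set 5) → L1-HIT  vc=[37, 12, 29, 28]
15: 0x263 (blk 38, set 6) → L1-HIT  vc=[37, 12, 29, 28]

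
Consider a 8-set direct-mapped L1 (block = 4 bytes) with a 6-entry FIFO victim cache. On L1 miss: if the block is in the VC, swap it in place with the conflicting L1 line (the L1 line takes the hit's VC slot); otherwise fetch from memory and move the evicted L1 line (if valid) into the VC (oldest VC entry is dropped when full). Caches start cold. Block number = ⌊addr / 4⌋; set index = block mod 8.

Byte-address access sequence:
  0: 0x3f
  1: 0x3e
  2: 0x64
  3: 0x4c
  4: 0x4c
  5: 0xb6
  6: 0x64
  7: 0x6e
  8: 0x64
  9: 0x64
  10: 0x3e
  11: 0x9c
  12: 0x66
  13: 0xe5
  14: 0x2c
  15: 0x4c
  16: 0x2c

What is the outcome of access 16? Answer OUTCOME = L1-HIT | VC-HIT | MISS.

0: 0x3f (blk 15, set 7) → MISS  vc=[]
1: 0x3e (blk 15, set 7) → L1-HIT  vc=[]
2: 0x64 (blk 25, set 1) → MISS  vc=[]
3: 0x4c (blk 19, set 3) → MISS  vc=[]
4: 0x4c (blk 19, set 3) → L1-HIT  vc=[]
5: 0xb6 (blk 45, set 5) → MISS  vc=[]
6: 0x64 (blk 25, set 1) → L1-HIT  vc=[]
7: 0x6e (blk 27, set 3) → MISS  vc=[19]
8: 0x64 (blk 25, set 1) → L1-HIT  vc=[19]
9: 0x64 (blk 25, set 1) → L1-HIT  vc=[19]
10: 0x3e (blk 15, set 7) → L1-HIT  vc=[19]
11: 0x9c (blk 39, set 7) → MISS  vc=[19, 15]
12: 0x66 (blk 25, set 1) → L1-HIT  vc=[19, 15]
13: 0xe5 (blk 57, set 1) → MISS  vc=[19, 15, 25]
14: 0x2c (blk 11, set 3) → MISS  vc=[19, 15, 25, 27]
15: 0x4c (blk 19, set 3) → VC-HIT  vc=[11, 15, 25, 27]
16: 0x2c (blk 11, set 3) → VC-HIT  vc=[19, 15, 25, 27]

OUTCOME = VC-HIT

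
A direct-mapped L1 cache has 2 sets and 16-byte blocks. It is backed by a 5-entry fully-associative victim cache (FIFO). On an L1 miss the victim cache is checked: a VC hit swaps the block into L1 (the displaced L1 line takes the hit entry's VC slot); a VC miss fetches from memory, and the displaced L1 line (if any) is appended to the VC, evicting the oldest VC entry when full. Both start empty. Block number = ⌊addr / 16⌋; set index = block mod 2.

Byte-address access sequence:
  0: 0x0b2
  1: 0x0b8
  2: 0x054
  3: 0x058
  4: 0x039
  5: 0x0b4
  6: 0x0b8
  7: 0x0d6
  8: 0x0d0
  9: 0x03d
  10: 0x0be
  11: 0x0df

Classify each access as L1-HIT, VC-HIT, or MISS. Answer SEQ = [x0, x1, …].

  [0] addr=0xb2 blk=11 s=1: MISS | VC []
  [1] addr=0xb8 blk=11 s=1: L1-HIT | VC []
  [2] addr=0x54 blk=5 s=1: MISS | VC [11]
  [3] addr=0x58 blk=5 s=1: L1-HIT | VC [11]
  [4] addr=0x39 blk=3 s=1: MISS | VC [11, 5]
  [5] addr=0xb4 blk=11 s=1: VC-HIT | VC [3, 5]
  [6] addr=0xb8 blk=11 s=1: L1-HIT | VC [3, 5]
  [7] addr=0xd6 blk=13 s=1: MISS | VC [3, 5, 11]
  [8] addr=0xd0 blk=13 s=1: L1-HIT | VC [3, 5, 11]
  [9] addr=0x3d blk=3 s=1: VC-HIT | VC [13, 5, 11]
  [10] addr=0xbe blk=11 s=1: VC-HIT | VC [13, 5, 3]
  [11] addr=0xdf blk=13 s=1: VC-HIT | VC [11, 5, 3]

SEQ = [MISS, L1-HIT, MISS, L1-HIT, MISS, VC-HIT, L1-HIT, MISS, L1-HIT, VC-HIT, VC-HIT, VC-HIT]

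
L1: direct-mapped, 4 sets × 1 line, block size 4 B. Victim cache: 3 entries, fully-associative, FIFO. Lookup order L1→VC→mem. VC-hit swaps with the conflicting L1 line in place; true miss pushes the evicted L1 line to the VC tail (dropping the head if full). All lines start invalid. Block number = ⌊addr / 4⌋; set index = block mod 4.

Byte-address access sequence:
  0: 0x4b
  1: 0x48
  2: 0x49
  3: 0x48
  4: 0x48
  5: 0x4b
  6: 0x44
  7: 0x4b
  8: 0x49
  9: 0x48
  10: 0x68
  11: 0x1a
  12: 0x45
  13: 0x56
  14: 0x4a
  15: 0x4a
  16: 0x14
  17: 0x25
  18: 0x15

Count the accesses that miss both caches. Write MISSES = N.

MISSES = 7

0: 0x4b (blk 18, set 2) → MISS  vc=[]
1: 0x48 (blk 18, set 2) → L1-HIT  vc=[]
2: 0x49 (blk 18, set 2) → L1-HIT  vc=[]
3: 0x48 (blk 18, set 2) → L1-HIT  vc=[]
4: 0x48 (blk 18, set 2) → L1-HIT  vc=[]
5: 0x4b (blk 18, set 2) → L1-HIT  vc=[]
6: 0x44 (blk 17, set 1) → MISS  vc=[]
7: 0x4b (blk 18, set 2) → L1-HIT  vc=[]
8: 0x49 (blk 18, set 2) → L1-HIT  vc=[]
9: 0x48 (blk 18, set 2) → L1-HIT  vc=[]
10: 0x68 (blk 26, set 2) → MISS  vc=[18]
11: 0x1a (blk 6, set 2) → MISS  vc=[18, 26]
12: 0x45 (blk 17, set 1) → L1-HIT  vc=[18, 26]
13: 0x56 (blk 21, set 1) → MISS  vc=[18, 26, 17]
14: 0x4a (blk 18, set 2) → VC-HIT  vc=[6, 26, 17]
15: 0x4a (blk 18, set 2) → L1-HIT  vc=[6, 26, 17]
16: 0x14 (blk 5, set 1) → MISS  vc=[26, 17, 21]
17: 0x25 (blk 9, set 1) → MISS  vc=[17, 21, 5]
18: 0x15 (blk 5, set 1) → VC-HIT  vc=[17, 21, 9]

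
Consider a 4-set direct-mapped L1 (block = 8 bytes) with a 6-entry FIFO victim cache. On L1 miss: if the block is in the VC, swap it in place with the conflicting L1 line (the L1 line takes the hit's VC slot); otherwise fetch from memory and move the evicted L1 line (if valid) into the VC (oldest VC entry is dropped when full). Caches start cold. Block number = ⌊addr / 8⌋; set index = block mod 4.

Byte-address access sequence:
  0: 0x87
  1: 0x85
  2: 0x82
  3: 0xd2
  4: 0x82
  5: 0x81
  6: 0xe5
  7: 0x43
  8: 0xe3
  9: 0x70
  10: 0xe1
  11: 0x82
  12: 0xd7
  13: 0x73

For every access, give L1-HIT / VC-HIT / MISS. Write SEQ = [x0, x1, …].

SEQ = [MISS, L1-HIT, L1-HIT, MISS, L1-HIT, L1-HIT, MISS, MISS, VC-HIT, MISS, L1-HIT, VC-HIT, VC-HIT, VC-HIT]

  [0] addr=0x87 blk=16 s=0: MISS | VC []
  [1] addr=0x85 blk=16 s=0: L1-HIT | VC []
  [2] addr=0x82 blk=16 s=0: L1-HIT | VC []
  [3] addr=0xd2 blk=26 s=2: MISS | VC []
  [4] addr=0x82 blk=16 s=0: L1-HIT | VC []
  [5] addr=0x81 blk=16 s=0: L1-HIT | VC []
  [6] addr=0xe5 blk=28 s=0: MISS | VC [16]
  [7] addr=0x43 blk=8 s=0: MISS | VC [16, 28]
  [8] addr=0xe3 blk=28 s=0: VC-HIT | VC [16, 8]
  [9] addr=0x70 blk=14 s=2: MISS | VC [16, 8, 26]
  [10] addr=0xe1 blk=28 s=0: L1-HIT | VC [16, 8, 26]
  [11] addr=0x82 blk=16 s=0: VC-HIT | VC [28, 8, 26]
  [12] addr=0xd7 blk=26 s=2: VC-HIT | VC [28, 8, 14]
  [13] addr=0x73 blk=14 s=2: VC-HIT | VC [28, 8, 26]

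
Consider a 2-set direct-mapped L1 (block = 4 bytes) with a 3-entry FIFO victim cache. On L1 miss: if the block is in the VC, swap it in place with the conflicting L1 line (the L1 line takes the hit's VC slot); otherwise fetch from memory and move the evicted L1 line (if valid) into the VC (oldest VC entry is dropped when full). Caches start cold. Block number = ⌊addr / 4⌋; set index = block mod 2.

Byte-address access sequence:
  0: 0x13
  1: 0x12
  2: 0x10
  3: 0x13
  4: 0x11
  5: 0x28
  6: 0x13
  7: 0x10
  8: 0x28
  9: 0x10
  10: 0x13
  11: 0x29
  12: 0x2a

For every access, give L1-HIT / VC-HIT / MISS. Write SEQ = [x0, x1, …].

SEQ = [MISS, L1-HIT, L1-HIT, L1-HIT, L1-HIT, MISS, VC-HIT, L1-HIT, VC-HIT, VC-HIT, L1-HIT, VC-HIT, L1-HIT]

0: 0x13 (blk 4, set 0) → MISS  vc=[]
1: 0x12 (blk 4, set 0) → L1-HIT  vc=[]
2: 0x10 (blk 4, set 0) → L1-HIT  vc=[]
3: 0x13 (blk 4, set 0) → L1-HIT  vc=[]
4: 0x11 (blk 4, set 0) → L1-HIT  vc=[]
5: 0x28 (blk 10, set 0) → MISS  vc=[4]
6: 0x13 (blk 4, set 0) → VC-HIT  vc=[10]
7: 0x10 (blk 4, set 0) → L1-HIT  vc=[10]
8: 0x28 (blk 10, set 0) → VC-HIT  vc=[4]
9: 0x10 (blk 4, set 0) → VC-HIT  vc=[10]
10: 0x13 (blk 4, set 0) → L1-HIT  vc=[10]
11: 0x29 (blk 10, set 0) → VC-HIT  vc=[4]
12: 0x2a (blk 10, set 0) → L1-HIT  vc=[4]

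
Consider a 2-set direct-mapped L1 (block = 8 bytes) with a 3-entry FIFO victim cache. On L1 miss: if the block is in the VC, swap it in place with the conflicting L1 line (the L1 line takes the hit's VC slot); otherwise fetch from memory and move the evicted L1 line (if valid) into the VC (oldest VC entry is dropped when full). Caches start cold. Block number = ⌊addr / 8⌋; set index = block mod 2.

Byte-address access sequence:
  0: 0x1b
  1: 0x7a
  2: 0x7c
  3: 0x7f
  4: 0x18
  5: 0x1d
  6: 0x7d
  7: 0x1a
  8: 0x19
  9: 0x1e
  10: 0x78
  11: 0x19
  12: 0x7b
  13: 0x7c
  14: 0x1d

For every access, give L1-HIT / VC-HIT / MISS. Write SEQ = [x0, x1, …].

  [0] addr=0x1b blk=3 s=1: MISS | VC []
  [1] addr=0x7a blk=15 s=1: MISS | VC [3]
  [2] addr=0x7c blk=15 s=1: L1-HIT | VC [3]
  [3] addr=0x7f blk=15 s=1: L1-HIT | VC [3]
  [4] addr=0x18 blk=3 s=1: VC-HIT | VC [15]
  [5] addr=0x1d blk=3 s=1: L1-HIT | VC [15]
  [6] addr=0x7d blk=15 s=1: VC-HIT | VC [3]
  [7] addr=0x1a blk=3 s=1: VC-HIT | VC [15]
  [8] addr=0x19 blk=3 s=1: L1-HIT | VC [15]
  [9] addr=0x1e blk=3 s=1: L1-HIT | VC [15]
  [10] addr=0x78 blk=15 s=1: VC-HIT | VC [3]
  [11] addr=0x19 blk=3 s=1: VC-HIT | VC [15]
  [12] addr=0x7b blk=15 s=1: VC-HIT | VC [3]
  [13] addr=0x7c blk=15 s=1: L1-HIT | VC [3]
  [14] addr=0x1d blk=3 s=1: VC-HIT | VC [15]

SEQ = [MISS, MISS, L1-HIT, L1-HIT, VC-HIT, L1-HIT, VC-HIT, VC-HIT, L1-HIT, L1-HIT, VC-HIT, VC-HIT, VC-HIT, L1-HIT, VC-HIT]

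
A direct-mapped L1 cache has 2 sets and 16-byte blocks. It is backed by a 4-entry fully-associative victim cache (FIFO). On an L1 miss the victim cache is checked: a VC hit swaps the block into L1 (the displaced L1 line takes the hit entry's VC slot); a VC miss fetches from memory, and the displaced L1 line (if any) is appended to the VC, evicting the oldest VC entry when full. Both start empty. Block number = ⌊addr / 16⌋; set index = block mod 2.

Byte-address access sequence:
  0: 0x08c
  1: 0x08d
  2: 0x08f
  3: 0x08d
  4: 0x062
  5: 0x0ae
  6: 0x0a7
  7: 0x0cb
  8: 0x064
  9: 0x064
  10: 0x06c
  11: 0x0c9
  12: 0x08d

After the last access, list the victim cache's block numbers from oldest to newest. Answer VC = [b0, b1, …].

  [0] addr=0x8c blk=8 s=0: MISS | VC []
  [1] addr=0x8d blk=8 s=0: L1-HIT | VC []
  [2] addr=0x8f blk=8 s=0: L1-HIT | VC []
  [3] addr=0x8d blk=8 s=0: L1-HIT | VC []
  [4] addr=0x62 blk=6 s=0: MISS | VC [8]
  [5] addr=0xae blk=10 s=0: MISS | VC [8, 6]
  [6] addr=0xa7 blk=10 s=0: L1-HIT | VC [8, 6]
  [7] addr=0xcb blk=12 s=0: MISS | VC [8, 6, 10]
  [8] addr=0x64 blk=6 s=0: VC-HIT | VC [8, 12, 10]
  [9] addr=0x64 blk=6 s=0: L1-HIT | VC [8, 12, 10]
  [10] addr=0x6c blk=6 s=0: L1-HIT | VC [8, 12, 10]
  [11] addr=0xc9 blk=12 s=0: VC-HIT | VC [8, 6, 10]
  [12] addr=0x8d blk=8 s=0: VC-HIT | VC [12, 6, 10]

VC = [12, 6, 10]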